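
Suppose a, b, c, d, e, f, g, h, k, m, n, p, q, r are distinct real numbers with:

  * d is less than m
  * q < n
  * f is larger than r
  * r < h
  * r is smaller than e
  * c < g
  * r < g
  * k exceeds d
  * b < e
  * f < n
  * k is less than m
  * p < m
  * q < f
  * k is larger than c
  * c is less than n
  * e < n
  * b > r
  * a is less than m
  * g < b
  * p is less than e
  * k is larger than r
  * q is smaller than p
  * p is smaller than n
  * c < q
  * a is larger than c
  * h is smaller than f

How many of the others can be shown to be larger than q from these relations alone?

5

Directly above q: p, f, n.
One step further: m, e (5 so far).
No other element is forced above q by the given relations, so the count is 5.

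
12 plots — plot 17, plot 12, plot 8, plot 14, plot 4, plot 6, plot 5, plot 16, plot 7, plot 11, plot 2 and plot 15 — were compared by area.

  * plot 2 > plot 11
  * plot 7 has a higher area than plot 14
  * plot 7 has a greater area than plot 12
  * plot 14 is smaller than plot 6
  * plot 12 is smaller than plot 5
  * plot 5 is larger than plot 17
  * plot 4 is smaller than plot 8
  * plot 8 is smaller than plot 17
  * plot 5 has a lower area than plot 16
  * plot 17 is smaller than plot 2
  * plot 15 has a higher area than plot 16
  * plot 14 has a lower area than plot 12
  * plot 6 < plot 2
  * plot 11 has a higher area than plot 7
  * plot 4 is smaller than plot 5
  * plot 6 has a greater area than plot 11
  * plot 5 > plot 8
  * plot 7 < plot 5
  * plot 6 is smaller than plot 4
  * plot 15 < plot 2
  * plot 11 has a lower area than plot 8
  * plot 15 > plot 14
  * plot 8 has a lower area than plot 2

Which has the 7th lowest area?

plot 8

The consecutive relations fix a unique order: plot 14 < plot 12 < plot 7 < plot 11 < plot 6 < plot 4 < plot 8 < plot 17 < plot 5 < plot 16 < plot 15 < plot 2.
Counting 7 from the smallest end gives plot 8.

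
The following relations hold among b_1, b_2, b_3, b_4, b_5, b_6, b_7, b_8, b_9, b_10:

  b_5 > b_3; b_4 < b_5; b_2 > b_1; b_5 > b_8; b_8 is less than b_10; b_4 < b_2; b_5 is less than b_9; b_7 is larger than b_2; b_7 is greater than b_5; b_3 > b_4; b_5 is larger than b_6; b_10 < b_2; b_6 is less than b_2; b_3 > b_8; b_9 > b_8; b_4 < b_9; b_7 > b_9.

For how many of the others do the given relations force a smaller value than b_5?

The elements the relations force below b_5 are b_4, b_8, b_3, b_6 — no chain reaches any other.
That is 4.

4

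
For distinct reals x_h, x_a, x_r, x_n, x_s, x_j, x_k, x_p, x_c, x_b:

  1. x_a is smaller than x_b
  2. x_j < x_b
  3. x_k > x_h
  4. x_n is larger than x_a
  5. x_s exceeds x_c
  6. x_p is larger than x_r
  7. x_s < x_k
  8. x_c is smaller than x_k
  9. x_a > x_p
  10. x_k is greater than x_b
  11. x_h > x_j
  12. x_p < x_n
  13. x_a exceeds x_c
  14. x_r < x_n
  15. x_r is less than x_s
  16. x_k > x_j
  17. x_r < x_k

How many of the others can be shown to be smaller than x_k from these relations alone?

8

Directly below x_k: x_j, x_r, x_c, x_s, x_h, x_b.
One step further: x_a (7 so far).
One step further: x_p (8 so far).
No other element is forced below x_k by the given relations, so the count is 8.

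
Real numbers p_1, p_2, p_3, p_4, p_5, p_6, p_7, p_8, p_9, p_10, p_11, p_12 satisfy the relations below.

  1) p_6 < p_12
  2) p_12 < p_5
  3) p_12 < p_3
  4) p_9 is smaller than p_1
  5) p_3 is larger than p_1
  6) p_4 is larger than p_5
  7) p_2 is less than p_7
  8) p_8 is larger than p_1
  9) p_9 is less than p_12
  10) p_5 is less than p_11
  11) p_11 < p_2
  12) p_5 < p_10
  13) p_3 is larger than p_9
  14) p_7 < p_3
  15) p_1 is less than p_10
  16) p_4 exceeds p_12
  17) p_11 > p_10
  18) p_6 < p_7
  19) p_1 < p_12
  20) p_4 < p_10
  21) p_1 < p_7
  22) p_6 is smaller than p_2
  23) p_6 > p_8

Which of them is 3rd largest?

Chaining the given pairs: p_9 < p_1 < p_8 < p_6 < p_12 < p_5 < p_4 < p_10 < p_11 < p_2 < p_7 < p_3.
Counting 3 from the largest end gives p_2.

p_2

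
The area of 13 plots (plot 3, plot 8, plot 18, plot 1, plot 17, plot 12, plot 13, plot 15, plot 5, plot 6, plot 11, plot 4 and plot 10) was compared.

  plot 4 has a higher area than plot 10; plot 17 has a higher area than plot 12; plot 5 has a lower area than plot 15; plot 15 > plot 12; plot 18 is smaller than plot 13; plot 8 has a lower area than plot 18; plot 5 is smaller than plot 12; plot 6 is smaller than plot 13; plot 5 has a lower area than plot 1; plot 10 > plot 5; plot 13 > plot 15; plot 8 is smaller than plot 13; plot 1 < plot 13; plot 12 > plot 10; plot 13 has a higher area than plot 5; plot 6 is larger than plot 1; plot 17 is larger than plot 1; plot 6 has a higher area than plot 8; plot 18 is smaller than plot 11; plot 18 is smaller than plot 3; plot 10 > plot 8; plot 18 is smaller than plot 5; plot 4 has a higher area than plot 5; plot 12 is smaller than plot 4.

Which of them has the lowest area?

plot 8

Chaining upward from plot 8: directly above it, plot 18, plot 10, plot 6, plot 13; then plot 11, plot 5, plot 3, plot 12, plot 4; then plot 1, plot 17, plot 15.
That covers every other element, and nothing is given below plot 8, so plot 8 is the lowest area.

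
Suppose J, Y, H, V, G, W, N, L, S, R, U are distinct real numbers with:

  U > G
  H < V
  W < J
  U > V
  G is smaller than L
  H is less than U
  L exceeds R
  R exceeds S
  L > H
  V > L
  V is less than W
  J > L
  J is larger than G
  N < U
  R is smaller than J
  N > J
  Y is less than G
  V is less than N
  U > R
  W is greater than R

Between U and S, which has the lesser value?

S

Link the given pairs in sequence: S < R; R < L; L < V; V < W; W < J; J < N; N < U.
Chaining these gives S < R < L < V < W < J < N < U.
So S < U; S is the smaller of the two.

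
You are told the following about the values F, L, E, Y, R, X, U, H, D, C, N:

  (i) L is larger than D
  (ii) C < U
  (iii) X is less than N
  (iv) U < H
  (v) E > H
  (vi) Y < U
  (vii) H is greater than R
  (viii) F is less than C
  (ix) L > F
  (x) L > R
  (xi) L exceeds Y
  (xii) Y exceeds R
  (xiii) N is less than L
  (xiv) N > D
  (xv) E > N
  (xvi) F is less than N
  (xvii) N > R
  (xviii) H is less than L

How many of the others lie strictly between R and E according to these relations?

Chaining upward from R reaches: N, Y, U, H, L.
Chaining downward from E reaches: F, C, D, X, N, Y, U, H.
Strictly between R and E are those in both lists: N, Y, U, H — 4 elements.

4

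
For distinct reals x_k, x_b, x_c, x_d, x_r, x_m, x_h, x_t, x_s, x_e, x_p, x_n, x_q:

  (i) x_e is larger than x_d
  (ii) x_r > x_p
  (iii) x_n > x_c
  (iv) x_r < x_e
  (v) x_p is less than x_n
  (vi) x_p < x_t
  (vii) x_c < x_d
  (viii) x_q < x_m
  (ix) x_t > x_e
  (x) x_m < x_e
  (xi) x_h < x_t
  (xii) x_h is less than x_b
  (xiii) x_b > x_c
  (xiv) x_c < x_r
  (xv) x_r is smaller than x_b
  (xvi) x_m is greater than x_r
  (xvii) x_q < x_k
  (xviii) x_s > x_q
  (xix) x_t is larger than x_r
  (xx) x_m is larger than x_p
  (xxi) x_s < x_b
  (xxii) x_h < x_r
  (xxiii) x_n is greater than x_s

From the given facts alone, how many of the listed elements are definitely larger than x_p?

Directly above x_p: x_r, x_m, x_n, x_t.
One step further: x_b, x_e (6 so far).
Nothing else is reachable above x_p; 6 in all.

6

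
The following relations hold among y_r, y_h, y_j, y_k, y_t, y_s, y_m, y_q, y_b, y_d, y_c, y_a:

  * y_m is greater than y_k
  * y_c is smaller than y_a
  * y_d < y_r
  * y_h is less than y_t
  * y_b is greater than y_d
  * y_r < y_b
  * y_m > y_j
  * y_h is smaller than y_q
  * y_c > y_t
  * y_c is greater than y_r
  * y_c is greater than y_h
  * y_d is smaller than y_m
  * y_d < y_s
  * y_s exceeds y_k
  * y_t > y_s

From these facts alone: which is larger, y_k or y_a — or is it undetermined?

y_a

y_k < y_s and y_s < y_t give y_k < y_t.
With y_t < y_c: y_k < y_s < y_t < y_c.
With y_c < y_a: y_k < y_s < y_t < y_c < y_a.
So y_a is larger.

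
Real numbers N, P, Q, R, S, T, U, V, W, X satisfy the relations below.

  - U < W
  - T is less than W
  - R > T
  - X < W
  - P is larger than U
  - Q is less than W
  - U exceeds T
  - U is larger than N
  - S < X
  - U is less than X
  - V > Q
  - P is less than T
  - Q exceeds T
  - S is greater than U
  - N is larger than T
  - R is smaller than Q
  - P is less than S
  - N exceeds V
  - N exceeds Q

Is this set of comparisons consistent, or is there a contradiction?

Chaining the given relations yields T < R < Q < V < N < U < P, so T < P. But one relation states P < T. These cannot both hold.

inconsistent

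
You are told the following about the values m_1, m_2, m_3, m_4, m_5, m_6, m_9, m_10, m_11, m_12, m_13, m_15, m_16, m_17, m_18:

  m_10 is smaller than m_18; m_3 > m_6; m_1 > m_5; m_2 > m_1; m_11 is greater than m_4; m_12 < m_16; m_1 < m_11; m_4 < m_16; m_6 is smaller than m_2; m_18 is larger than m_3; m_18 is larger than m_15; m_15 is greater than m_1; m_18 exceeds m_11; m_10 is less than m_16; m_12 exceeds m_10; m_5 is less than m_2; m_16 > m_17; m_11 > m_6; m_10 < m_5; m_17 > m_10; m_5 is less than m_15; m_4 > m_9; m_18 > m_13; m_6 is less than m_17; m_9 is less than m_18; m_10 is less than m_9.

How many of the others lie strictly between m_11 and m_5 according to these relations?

1

Chaining upward from m_5 reaches: m_1, m_15, m_2, m_18.
Chaining downward from m_11 reaches: m_6, m_10, m_9, m_1, m_4.
Strictly between m_5 and m_11 are those in both lists: m_1 — 1 element.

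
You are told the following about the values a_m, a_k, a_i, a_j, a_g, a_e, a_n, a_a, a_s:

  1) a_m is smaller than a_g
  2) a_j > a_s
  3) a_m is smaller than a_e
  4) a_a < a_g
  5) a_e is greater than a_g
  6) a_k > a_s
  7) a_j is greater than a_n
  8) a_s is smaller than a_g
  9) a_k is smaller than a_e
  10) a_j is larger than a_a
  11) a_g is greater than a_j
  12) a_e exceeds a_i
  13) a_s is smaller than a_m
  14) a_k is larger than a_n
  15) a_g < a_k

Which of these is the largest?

a_n is not greatest since a_n < a_k; a_a is not greatest since a_a < a_j; a_s is not greatest since a_s < a_j; a_i is not greatest since a_i < a_e; a_j is not greatest since a_j < a_g; a_m is not greatest since a_m < a_e; a_g is not greatest since a_g < a_e; a_k is not greatest since a_k < a_e.
Only a_e has nothing above it, so a_e is the largest.

a_e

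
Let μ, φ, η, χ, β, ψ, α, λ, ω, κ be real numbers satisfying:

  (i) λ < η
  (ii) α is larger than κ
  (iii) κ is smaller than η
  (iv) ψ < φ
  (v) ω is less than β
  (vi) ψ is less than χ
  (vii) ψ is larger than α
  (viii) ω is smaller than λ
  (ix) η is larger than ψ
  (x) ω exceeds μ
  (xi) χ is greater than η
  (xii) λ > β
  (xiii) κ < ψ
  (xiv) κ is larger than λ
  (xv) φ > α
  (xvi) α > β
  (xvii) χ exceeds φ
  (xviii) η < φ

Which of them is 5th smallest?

κ

Piecing the relations together gives one ordering: μ < ω < β < λ < κ < α < ψ < η < φ < χ.
Counting 5 from the smallest end gives κ.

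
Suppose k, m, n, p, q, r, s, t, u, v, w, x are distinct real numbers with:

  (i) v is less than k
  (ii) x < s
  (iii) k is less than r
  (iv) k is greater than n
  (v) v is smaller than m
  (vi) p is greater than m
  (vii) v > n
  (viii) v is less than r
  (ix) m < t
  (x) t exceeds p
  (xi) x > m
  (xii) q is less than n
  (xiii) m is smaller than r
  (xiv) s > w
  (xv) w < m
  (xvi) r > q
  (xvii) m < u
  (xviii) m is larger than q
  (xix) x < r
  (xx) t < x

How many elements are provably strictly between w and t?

Chaining upward from w reaches: m, p, u, x, r, s.
Chaining downward from t reaches: q, n, v, m, p.
Strictly between w and t are those in both lists: m, p — 2 elements.

2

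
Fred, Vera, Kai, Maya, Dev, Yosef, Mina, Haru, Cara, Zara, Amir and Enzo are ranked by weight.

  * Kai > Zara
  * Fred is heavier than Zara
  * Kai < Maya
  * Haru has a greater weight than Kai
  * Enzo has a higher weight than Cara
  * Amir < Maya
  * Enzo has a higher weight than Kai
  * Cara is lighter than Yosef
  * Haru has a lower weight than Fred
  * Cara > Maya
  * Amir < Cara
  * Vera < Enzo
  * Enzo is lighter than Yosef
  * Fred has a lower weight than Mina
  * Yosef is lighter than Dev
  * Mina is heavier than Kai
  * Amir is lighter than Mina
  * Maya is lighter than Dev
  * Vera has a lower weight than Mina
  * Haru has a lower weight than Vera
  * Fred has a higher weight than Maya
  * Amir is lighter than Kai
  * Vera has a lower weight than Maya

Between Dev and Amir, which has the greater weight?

Link the given pairs in sequence: Amir < Kai; Kai < Haru; Haru < Vera; Vera < Maya; Maya < Cara; Cara < Enzo; Enzo < Yosef; Yosef < Dev.
Chaining these gives Amir < Kai < Haru < Vera < Maya < Cara < Enzo < Yosef < Dev.
So Amir < Dev; Dev is the heavier of the two.

Dev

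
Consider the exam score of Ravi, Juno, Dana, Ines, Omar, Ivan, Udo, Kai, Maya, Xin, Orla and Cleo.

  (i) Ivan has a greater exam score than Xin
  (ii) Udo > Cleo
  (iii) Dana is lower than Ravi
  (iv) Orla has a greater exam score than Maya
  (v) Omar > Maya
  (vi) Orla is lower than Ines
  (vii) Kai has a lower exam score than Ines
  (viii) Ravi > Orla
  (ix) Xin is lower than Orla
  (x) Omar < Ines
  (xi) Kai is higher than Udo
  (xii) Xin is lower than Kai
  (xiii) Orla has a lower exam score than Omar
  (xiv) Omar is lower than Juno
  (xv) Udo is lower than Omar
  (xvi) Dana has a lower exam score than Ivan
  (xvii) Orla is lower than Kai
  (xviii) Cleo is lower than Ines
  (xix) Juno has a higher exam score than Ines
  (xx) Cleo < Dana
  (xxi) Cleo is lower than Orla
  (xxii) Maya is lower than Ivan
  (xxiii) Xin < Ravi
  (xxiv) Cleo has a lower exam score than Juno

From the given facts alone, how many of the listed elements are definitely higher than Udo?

4

The elements the relations force above Udo are Omar, Kai, Ines, Juno — no chain reaches any other.
That is 4.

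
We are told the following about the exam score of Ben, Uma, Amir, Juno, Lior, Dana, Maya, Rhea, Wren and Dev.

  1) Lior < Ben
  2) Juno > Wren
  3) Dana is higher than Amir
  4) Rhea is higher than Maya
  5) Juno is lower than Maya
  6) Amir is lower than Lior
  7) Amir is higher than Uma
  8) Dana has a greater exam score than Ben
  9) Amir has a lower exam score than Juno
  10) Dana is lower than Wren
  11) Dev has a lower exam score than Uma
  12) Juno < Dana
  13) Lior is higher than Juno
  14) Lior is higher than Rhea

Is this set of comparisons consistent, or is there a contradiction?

We have Wren < Juno stated directly, yet also Juno < Maya < Rhea < Lior < Ben < Dana < Wren by chaining the others — so Juno < Wren. Contradiction.

inconsistent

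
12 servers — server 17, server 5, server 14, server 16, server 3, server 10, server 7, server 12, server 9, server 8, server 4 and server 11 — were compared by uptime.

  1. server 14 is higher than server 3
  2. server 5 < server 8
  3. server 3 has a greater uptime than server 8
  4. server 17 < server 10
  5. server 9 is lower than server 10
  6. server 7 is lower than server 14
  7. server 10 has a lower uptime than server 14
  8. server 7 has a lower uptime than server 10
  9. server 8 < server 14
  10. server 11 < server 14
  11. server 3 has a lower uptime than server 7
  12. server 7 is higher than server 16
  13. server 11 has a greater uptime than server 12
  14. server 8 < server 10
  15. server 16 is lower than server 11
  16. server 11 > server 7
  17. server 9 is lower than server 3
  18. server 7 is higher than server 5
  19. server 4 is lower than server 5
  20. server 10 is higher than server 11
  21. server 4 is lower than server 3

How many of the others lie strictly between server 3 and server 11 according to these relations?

Chaining upward from server 3 reaches: server 7, server 10, server 14.
Chaining downward from server 11 reaches: server 12, server 4, server 5, server 9, server 8, server 16, server 7.
Strictly between server 3 and server 11 are those in both lists: server 7 — 1 element.

1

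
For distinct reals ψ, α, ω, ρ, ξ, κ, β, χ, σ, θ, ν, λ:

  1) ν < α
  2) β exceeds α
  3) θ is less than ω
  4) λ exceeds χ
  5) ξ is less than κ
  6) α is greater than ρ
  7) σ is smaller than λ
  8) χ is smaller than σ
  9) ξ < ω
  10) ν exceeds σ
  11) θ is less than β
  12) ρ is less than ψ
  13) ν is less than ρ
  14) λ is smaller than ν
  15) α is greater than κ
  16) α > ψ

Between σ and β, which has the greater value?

β

Link the given pairs in sequence: σ < λ; λ < ν; ν < ρ; ρ < ψ; ψ < α; α < β.
Together: σ < λ < ν < ρ < ψ < α < β.
So σ < β; β is the larger of the two.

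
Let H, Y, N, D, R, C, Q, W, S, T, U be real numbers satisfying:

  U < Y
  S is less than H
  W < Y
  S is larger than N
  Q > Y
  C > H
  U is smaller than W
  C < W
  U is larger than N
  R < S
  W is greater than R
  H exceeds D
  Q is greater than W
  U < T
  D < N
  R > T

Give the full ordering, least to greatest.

Each adjacent pair is fixed by a given relation: D < N; N < U; U < T; T < R; R < S; S < H; H < C; C < W; W < Y; Y < Q. Chaining them end to end gives the full order.

D < N < U < T < R < S < H < C < W < Y < Q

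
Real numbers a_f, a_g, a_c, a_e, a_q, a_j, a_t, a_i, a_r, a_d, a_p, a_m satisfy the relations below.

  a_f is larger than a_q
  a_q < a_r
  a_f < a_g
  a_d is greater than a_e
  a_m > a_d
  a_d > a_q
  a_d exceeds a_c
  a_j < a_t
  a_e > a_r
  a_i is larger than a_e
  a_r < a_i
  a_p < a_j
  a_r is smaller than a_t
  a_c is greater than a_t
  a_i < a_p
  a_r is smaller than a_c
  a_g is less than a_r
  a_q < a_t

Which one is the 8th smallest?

The consecutive relations fix a unique order: a_q < a_f < a_g < a_r < a_e < a_i < a_p < a_j < a_t < a_c < a_d < a_m.
The 8th smallest is a_j.

a_j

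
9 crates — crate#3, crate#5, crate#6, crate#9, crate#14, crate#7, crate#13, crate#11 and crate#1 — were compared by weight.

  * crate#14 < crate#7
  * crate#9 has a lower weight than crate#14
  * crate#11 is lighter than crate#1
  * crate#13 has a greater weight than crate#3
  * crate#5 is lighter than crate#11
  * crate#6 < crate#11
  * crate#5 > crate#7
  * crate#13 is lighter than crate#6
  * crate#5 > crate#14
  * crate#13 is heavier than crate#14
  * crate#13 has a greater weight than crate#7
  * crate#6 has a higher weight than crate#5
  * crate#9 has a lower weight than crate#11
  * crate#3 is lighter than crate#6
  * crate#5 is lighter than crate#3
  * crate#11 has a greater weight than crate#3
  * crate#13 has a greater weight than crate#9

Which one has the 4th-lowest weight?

Piecing the relations together gives one ordering: crate#9 < crate#14 < crate#7 < crate#5 < crate#3 < crate#13 < crate#6 < crate#11 < crate#1.
Counting 4 from the smallest end gives crate#5.

crate#5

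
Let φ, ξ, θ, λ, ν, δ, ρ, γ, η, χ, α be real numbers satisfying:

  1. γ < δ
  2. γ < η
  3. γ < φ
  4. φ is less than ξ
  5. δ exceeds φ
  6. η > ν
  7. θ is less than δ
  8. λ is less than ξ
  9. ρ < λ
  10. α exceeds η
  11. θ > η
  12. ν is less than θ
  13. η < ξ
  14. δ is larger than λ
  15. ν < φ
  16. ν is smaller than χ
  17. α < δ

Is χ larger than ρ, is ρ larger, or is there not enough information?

undetermined

Following every chain through ρ: above ρ we get λ, ξ, δ.
χ is not reached, and no chain runs the other way from χ to ρ.
So the given relations leave the order of ρ and χ undetermined.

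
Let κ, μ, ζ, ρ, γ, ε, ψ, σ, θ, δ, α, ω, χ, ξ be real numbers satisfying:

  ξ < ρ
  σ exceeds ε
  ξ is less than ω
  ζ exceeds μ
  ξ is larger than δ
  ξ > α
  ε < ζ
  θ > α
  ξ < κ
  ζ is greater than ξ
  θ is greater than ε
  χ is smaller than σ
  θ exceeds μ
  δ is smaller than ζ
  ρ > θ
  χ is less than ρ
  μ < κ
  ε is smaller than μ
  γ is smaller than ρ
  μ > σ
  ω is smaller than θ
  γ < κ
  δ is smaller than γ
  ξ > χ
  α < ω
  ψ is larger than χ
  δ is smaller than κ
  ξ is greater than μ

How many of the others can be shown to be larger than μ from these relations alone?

6

From μ the given relations immediately reach ξ, κ, ζ, θ.
From those, ω, ρ — 6 in total.
No other element is forced above μ by the given relations, so the count is 6.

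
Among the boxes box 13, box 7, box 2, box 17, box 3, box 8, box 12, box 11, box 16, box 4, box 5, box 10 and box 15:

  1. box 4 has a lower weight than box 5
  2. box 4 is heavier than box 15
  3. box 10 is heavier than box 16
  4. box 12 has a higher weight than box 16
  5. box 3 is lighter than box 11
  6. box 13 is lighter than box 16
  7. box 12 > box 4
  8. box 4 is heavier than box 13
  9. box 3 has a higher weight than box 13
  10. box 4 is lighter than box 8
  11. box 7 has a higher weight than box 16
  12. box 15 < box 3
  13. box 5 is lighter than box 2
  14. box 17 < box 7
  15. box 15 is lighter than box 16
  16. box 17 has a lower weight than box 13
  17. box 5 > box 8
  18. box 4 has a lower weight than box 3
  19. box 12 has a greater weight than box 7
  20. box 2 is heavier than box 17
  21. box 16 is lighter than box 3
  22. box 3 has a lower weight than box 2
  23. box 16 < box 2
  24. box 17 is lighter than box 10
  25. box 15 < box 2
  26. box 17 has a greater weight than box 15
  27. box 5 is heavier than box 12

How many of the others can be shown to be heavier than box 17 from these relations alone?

11

The elements the relations force above box 17 are box 13, box 16, box 4, box 3, box 8, box 7, box 12, box 10, box 11, box 5, box 2 — no chain reaches any other.
That is 11.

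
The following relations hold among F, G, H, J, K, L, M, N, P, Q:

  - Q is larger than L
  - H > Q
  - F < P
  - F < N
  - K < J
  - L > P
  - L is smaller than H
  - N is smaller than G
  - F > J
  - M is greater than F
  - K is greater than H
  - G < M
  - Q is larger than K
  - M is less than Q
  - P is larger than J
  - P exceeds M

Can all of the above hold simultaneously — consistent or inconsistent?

inconsistent

Chaining the given relations yields K < J < F < N < G < M < P < L < Q < H, so K < H. But one relation states H < K. These cannot both hold.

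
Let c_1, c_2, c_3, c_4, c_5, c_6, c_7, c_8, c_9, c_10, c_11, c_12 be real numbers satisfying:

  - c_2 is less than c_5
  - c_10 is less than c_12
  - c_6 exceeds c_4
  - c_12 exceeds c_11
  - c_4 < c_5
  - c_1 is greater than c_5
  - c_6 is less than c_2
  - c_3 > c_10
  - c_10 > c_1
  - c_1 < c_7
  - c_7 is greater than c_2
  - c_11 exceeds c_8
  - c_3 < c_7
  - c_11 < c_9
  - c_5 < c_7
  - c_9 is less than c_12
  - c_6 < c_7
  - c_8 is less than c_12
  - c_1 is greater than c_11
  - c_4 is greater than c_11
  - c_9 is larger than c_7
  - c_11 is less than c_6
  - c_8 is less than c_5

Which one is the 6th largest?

The consecutive relations fix a unique order: c_8 < c_11 < c_4 < c_6 < c_2 < c_5 < c_1 < c_10 < c_3 < c_7 < c_9 < c_12.
The 6th largest is c_1.

c_1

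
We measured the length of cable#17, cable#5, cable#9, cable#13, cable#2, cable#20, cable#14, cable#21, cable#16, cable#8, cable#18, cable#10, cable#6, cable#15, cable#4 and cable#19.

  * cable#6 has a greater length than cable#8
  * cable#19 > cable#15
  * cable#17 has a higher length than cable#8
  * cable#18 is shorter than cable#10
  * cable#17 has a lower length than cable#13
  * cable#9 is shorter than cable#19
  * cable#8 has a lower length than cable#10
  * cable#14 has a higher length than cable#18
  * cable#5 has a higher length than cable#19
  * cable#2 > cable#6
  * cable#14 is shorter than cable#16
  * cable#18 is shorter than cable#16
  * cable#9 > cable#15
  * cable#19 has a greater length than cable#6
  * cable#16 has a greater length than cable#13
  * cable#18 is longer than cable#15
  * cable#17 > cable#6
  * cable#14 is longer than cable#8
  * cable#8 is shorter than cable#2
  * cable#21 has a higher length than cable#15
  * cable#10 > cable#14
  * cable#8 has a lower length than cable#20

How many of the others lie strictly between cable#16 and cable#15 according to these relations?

2

Chaining upward from cable#15 reaches: cable#18, cable#14, cable#21, cable#9, cable#19, cable#5, cable#10.
Chaining downward from cable#16 reaches: cable#18, cable#8, cable#14, cable#6, cable#17, cable#13.
Strictly between cable#15 and cable#16 are those in both lists: cable#18, cable#14 — 2 elements.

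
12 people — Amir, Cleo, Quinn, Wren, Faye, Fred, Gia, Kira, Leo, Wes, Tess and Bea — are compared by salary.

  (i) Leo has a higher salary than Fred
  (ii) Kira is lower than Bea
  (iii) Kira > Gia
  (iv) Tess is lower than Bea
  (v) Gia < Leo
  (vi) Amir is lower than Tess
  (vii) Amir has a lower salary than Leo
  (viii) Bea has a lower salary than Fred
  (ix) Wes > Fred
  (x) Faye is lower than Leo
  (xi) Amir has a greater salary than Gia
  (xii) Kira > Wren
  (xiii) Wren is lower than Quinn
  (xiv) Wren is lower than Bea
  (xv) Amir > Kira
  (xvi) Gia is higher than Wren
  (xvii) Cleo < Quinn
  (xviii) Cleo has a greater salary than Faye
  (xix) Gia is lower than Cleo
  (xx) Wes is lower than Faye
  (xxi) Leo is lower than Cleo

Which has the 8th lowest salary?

The consecutive relations fix a unique order: Wren < Gia < Kira < Amir < Tess < Bea < Fred < Wes < Faye < Leo < Cleo < Quinn.
Counting 8 from the smallest end gives Wes.

Wes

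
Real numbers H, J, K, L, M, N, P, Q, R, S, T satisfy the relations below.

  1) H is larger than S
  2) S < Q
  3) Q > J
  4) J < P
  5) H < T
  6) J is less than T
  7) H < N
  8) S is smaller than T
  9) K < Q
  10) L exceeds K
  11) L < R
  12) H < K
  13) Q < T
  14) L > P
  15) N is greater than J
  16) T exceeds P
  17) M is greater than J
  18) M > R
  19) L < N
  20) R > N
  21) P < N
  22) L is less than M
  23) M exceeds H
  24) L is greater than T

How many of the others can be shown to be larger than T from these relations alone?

The elements the relations force above T are L, N, R, M — no chain reaches any other.
That is 4.

4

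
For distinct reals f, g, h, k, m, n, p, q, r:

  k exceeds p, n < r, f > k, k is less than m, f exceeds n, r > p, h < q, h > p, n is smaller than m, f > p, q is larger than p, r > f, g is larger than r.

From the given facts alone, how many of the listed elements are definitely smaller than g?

5

The elements the relations force below g are p, n, k, f, r — no chain reaches any other.
That is 5.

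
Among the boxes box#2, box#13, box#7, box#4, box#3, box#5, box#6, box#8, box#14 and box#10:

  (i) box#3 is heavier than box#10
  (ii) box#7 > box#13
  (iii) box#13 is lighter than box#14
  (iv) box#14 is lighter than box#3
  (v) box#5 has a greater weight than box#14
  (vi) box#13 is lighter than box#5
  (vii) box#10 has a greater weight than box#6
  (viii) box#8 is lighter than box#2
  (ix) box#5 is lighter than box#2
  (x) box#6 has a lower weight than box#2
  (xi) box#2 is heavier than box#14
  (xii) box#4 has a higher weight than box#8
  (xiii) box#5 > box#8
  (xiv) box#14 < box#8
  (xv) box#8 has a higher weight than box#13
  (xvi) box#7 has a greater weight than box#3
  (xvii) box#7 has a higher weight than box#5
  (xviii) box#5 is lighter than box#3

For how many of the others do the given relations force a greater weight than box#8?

5

Directly above box#8: box#5, box#2, box#4.
One step further: box#3, box#7 (5 so far).
No other element is forced above box#8 by the given relations, so the count is 5.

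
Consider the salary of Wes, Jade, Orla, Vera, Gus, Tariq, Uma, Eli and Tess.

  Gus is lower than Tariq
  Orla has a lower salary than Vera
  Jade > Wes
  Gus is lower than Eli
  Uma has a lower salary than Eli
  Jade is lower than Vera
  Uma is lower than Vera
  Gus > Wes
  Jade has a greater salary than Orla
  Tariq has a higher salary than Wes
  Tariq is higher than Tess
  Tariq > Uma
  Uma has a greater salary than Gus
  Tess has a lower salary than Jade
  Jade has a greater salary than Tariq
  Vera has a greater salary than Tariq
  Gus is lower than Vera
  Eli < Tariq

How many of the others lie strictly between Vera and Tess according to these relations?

2

The relations place Tess below Vera. An element lies strictly between them when it is forced above Tess and also forced below Vera.
Above Tess: {Tariq, Jade}. Below Vera: {Wes, Gus, Uma, Eli, Orla, Tariq, Jade}.
Intersection: {Tariq, Jade} — 2.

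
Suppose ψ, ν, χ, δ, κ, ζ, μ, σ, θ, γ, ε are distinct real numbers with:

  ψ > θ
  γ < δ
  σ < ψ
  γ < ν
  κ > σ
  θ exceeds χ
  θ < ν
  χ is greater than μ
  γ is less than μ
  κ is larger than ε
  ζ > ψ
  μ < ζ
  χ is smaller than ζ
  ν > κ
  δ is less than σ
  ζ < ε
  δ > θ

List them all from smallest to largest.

γ < μ < χ < θ < δ < σ < ψ < ζ < ε < κ < ν

The consecutive links are each given: γ < μ; μ < χ; χ < θ; θ < δ; δ < σ; σ < ψ; ψ < ζ; ζ < ε; ε < κ; κ < ν.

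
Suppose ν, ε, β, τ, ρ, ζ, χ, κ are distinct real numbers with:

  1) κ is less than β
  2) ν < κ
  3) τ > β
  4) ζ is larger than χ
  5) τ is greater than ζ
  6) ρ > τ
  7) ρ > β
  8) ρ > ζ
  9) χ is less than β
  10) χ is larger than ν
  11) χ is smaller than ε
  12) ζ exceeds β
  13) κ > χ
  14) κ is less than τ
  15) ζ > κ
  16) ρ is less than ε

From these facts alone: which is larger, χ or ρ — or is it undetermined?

χ < κ and κ < β give χ < β.
With β < τ: χ < κ < β < τ.
Then τ < ρ extends the chain to ρ.
So ρ is larger.

ρ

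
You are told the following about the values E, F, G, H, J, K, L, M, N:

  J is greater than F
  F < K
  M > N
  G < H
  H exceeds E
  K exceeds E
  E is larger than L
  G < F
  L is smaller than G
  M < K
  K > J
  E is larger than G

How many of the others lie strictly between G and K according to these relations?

3

The relations place G below K. An element lies strictly between them when it is forced above G and also forced below K.
Above G: {E, H, F, J}. Below K: {L, N, E, M, F, J}.
Intersection: {E, F, J} — 3.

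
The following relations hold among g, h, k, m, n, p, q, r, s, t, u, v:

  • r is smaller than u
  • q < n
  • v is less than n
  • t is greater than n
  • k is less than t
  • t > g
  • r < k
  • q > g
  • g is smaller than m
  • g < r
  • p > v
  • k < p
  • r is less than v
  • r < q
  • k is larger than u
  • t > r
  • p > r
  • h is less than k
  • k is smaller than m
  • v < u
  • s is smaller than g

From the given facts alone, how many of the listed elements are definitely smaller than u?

The elements the relations force below u are s, g, r, v — no chain reaches any other.
That is 4.

4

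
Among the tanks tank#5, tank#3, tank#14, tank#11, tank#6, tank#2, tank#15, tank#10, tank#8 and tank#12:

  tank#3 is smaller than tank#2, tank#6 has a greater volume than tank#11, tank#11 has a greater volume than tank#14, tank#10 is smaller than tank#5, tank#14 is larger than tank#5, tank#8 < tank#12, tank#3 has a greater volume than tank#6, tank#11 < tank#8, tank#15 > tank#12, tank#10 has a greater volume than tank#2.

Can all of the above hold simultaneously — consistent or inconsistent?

We have tank#11 < tank#6 stated directly, yet also tank#6 < tank#3 < tank#2 < tank#10 < tank#5 < tank#14 < tank#11 by chaining the others — so tank#6 < tank#11. Contradiction.

inconsistent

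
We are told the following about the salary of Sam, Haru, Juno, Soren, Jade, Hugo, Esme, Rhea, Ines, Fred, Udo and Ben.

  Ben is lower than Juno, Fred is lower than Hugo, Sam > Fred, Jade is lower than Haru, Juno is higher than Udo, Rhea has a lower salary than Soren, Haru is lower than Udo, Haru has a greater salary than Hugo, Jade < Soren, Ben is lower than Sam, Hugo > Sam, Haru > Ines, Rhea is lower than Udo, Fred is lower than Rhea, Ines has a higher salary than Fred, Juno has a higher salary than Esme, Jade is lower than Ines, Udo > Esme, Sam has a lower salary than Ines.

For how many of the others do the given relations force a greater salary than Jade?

5

Directly above Jade: Ines, Haru, Soren.
One step further: Udo (4 so far).
One step further: Juno (5 so far).
No other element is forced above Jade by the given relations, so the count is 5.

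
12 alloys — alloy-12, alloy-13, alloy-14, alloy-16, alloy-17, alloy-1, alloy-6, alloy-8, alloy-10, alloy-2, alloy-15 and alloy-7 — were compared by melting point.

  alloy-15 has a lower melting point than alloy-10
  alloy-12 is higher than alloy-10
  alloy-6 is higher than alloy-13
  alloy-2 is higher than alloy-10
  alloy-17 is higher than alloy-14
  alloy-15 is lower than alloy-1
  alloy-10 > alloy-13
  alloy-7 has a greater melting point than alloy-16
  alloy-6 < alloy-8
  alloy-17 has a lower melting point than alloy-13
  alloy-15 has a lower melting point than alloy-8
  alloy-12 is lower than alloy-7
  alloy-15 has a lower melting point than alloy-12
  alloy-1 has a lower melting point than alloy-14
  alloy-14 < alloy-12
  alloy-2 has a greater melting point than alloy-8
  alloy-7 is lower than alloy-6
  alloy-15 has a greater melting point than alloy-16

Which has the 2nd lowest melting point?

Piecing the relations together gives one ordering: alloy-16 < alloy-15 < alloy-1 < alloy-14 < alloy-17 < alloy-13 < alloy-10 < alloy-12 < alloy-7 < alloy-6 < alloy-8 < alloy-2.
Counting 2 from the smallest end gives alloy-15.

alloy-15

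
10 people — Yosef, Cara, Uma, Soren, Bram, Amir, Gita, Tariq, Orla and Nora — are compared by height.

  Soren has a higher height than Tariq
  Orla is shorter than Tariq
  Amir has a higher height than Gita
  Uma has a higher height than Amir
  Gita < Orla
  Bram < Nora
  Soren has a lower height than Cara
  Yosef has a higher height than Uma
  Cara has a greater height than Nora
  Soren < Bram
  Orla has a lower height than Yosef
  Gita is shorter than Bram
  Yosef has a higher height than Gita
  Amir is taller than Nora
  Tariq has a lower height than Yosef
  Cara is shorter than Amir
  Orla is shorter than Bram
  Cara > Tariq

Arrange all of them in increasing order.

Gita < Orla < Tariq < Soren < Bram < Nora < Cara < Amir < Uma < Yosef

Nothing is placed below Gita, so it is least; from there Gita < Orla; Orla < Tariq; Tariq < Soren; Soren < Bram; Bram < Nora; Nora < Cara; Cara < Amir; Amir < Uma; Uma < Yosef, each given directly.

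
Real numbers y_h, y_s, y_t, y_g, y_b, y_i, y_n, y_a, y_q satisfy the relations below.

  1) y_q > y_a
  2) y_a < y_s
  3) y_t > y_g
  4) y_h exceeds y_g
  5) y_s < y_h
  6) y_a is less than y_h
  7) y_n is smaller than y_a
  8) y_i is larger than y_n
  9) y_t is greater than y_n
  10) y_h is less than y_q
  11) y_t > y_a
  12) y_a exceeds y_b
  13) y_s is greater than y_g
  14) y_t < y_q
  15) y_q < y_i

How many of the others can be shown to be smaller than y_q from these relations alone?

From y_q the given relations immediately reach y_a, y_t, y_h.
From those, y_b, y_g, y_n, y_s — 7 in total.
No other element is forced below y_q by the given relations, so the count is 7.

7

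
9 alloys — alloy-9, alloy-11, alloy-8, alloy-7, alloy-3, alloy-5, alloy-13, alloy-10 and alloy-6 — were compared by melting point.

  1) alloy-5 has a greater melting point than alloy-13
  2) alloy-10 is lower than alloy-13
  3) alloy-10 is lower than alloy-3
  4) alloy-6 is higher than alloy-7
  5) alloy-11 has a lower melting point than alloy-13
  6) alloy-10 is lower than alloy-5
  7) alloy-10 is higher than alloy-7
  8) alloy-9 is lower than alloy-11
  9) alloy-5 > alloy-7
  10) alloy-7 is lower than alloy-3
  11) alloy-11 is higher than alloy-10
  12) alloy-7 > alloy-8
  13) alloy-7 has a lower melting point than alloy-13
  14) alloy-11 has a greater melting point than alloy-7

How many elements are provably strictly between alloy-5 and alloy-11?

The relations place alloy-11 below alloy-5. An element lies strictly between them when it is forced above alloy-11 and also forced below alloy-5.
Above alloy-11: {alloy-13}. Below alloy-5: {alloy-8, alloy-9, alloy-7, alloy-10, alloy-13}.
Intersection: {alloy-13} — 1.

1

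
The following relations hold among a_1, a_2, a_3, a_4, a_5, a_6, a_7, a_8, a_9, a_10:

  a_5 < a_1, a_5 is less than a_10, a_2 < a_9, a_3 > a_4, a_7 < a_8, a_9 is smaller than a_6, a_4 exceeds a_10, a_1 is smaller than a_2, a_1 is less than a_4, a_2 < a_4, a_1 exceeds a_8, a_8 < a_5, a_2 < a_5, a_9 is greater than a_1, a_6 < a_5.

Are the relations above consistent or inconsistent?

inconsistent

Chaining the given relations yields a_1 < a_2 < a_9 < a_6 < a_5, so a_1 < a_5. But one relation states a_5 < a_1. These cannot both hold.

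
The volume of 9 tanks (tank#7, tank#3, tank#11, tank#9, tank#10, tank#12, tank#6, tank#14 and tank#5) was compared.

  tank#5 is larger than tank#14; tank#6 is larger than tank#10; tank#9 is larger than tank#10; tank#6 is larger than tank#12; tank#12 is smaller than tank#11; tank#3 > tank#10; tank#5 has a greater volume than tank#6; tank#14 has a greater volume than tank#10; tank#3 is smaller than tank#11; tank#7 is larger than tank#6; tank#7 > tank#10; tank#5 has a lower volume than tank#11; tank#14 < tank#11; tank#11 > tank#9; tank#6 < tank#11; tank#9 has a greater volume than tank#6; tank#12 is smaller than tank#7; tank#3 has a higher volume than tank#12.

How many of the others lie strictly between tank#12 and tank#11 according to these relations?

4

Chaining upward from tank#12 reaches: tank#3, tank#6, tank#9, tank#7, tank#5.
Chaining downward from tank#11 reaches: tank#10, tank#3, tank#14, tank#6, tank#9, tank#5.
Strictly between tank#12 and tank#11 are those in both lists: tank#3, tank#6, tank#9, tank#5 — 4 elements.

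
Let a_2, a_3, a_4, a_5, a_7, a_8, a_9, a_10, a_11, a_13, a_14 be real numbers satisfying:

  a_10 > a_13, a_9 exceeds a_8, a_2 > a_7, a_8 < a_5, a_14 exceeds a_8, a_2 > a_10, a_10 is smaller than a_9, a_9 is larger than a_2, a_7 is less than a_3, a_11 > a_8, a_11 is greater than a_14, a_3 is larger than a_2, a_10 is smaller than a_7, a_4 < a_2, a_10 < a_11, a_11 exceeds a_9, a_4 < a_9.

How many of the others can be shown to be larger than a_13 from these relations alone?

The elements the relations force above a_13 are a_10, a_7, a_2, a_3, a_9, a_11 — no chain reaches any other.
That is 6.

6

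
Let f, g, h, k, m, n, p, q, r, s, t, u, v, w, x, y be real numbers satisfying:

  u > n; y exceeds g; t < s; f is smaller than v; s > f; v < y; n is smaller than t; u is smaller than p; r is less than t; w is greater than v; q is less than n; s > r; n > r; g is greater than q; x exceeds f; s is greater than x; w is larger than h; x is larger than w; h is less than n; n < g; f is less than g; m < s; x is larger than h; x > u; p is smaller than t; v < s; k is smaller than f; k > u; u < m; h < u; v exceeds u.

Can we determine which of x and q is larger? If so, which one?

x

q < n < u < k < f < v < w < x, by transitivity through n, u, k, f, v, w.
So x is larger.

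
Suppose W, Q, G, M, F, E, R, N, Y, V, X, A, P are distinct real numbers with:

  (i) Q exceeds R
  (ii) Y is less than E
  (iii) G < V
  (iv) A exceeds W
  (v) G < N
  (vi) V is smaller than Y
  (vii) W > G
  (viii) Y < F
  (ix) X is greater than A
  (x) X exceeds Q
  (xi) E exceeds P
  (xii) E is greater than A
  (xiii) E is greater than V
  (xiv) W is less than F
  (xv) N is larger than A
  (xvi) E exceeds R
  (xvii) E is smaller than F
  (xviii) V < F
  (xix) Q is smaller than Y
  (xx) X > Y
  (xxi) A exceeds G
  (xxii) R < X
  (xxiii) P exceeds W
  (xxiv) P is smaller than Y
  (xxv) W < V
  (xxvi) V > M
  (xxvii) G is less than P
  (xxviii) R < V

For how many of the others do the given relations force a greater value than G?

9

From G the given relations immediately reach W, V, A, P, N.
From those, Y, X, E, F — 9 in total.
Nothing else is reachable above G; 9 in all.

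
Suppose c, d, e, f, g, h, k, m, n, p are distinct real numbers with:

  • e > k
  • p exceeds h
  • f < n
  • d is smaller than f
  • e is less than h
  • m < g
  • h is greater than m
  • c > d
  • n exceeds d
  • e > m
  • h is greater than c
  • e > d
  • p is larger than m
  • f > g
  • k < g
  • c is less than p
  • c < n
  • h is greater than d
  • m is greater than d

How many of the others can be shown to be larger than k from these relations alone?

6

From k the given relations immediately reach g, e.
From those, f, h — 4 in total.
From those, n, p — 6 in total.
No other element is forced above k by the given relations, so the count is 6.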